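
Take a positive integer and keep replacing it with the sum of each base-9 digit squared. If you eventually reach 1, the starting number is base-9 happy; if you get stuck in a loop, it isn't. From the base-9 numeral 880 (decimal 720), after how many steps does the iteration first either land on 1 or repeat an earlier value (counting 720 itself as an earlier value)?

720 = (8,8,0)_9 → 128
128 = (1,5,2)_9 → 30
30 = (3,3)_9 → 18
18 = (2,0)_9 → 4
4 = (4)_9 → 16
16 = (1,7)_9 → 50
50 = (5,5)_9 → 50  — 50 repeats.
That took 7 steps.

7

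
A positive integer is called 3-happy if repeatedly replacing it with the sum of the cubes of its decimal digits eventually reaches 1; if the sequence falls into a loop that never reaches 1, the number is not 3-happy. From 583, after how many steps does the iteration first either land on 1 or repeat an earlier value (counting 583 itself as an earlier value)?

583 → 5³ + 8³ + 3³ = 125 + 512 + 27 = 664
664 → 6³ + 6³ + 4³ = 216 + 216 + 64 = 496
496 → 4³ + 9³ + 6³ = 64 + 729 + 216 = 1009
1009 → 1³ + 0³ + 0³ + 9³ = 1 + 0 + 0 + 729 = 730
730 → 7³ + 3³ + 0³ = 343 + 27 + 0 = 370
370 → 3³ + 7³ + 0³ = 27 + 343 + 0 = 370  — 370 repeats.
That took 6 steps.

6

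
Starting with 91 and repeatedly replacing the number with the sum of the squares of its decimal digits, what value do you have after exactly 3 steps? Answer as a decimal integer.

91 → 9² + 1² = 82
82 → 8² + 2² = 68
68 → 6² + 8² = 100

100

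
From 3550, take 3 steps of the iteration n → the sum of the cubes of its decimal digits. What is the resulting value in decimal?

1009

3550 → 3³ + 5³ + 5³ + 0³ = 277
277 → 2³ + 7³ + 7³ = 694
694 → 6³ + 9³ + 4³ = 1009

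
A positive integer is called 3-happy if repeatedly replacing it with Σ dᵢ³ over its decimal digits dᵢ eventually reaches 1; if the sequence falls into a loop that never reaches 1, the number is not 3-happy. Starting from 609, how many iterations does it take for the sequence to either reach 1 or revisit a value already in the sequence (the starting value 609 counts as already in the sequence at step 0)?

609 → 6³ + 0³ + 9³ = 216 + 0 + 729 = 945
945 → 9³ + 4³ + 5³ = 729 + 64 + 125 = 918
918 → 9³ + 1³ + 8³ = 729 + 1 + 512 = 1242
1242 → 1³ + 2³ + 4³ + 2³ = 1 + 8 + 64 + 8 = 81
81 → 8³ + 1³ = 512 + 1 = 513
513 → 5³ + 1³ + 3³ = 125 + 1 + 27 = 153
153 → 1³ + 5³ + 3³ = 1 + 125 + 27 = 153  — 153 repeats.
That took 7 steps.

7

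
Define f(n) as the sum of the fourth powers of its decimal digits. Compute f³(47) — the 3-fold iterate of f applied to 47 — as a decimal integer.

4514

47 → 4⁴ + 7⁴ = 256 + 2401 = 2657
2657 → 2⁴ + 6⁴ + 5⁴ + 7⁴ = 16 + 1296 + 625 + 2401 = 4338
4338 → 4⁴ + 3⁴ + 3⁴ + 8⁴ = 256 + 81 + 81 + 4096 = 4514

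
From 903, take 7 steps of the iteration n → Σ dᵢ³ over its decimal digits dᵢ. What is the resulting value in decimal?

903 → 9³ + 0³ + 3³ = 729 + 0 + 27 = 756
756 → 7³ + 5³ + 6³ = 343 + 125 + 216 = 684
684 → 6³ + 8³ + 4³ = 216 + 512 + 64 = 792
792 → 7³ + 9³ + 2³ = 343 + 729 + 8 = 1080
1080 → 1³ + 0³ + 8³ + 0³ = 1 + 0 + 512 + 0 = 513
513 → 5³ + 1³ + 3³ = 125 + 1 + 27 = 153
153 → 1³ + 5³ + 3³ = 1 + 125 + 27 = 153

153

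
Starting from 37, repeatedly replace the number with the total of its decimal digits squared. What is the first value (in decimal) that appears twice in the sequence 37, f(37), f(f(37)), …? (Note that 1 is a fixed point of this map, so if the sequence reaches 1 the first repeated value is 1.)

37 → 3² + 7² = 58
58 → 5² + 8² = 89
89 → 8² + 9² = 145
145 → 1² + 4² + 5² = 42
42 → 4² + 2² = 20
20 → 2² + 0² = 4
4 → 4² = 16
16 → 1² + 6² = 37  — 37 already appeared earlier.

37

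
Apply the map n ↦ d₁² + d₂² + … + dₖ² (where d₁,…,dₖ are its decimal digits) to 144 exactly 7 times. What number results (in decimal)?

89

144 → 33
33 → 18
18 → 65
65 → 61
61 → 37
37 → 58
58 → 89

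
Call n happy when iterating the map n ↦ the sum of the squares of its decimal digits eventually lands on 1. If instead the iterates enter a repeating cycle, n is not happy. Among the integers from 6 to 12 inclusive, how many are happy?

6: 6 → 36 → 45 → 41 → 17 → 50 → 25 → 29 → 85 → 89 → 145 → 42 → 20 → 4 → 16 → 37 → 58 → 89  — not happy
7: 7 → 49 → 97 → 130 → 10 → 1  — happy
8: 8 → 64 → 52 → 29 → 85 → 89 → 145 → 42 → 20 → 4 → 16 → 37 → 58 → 89  — not happy
9: 9 → 81 → 65 → 61 → 37 → 58 → 89 → 145 → 42 → 20 → 4 → 16 → 37  — not happy
10: 10 → 1  — happy
11: 11 → 2 → 4 → 16 → 37 → 58 → 89 → 145 → 42 → 20 → 4  — not happy
12: 12 → 5 → 25 → 29 → 85 → 89 → 145 → 42 → 20 → 4 → 16 → 37 → 58 → 89  — not happy
happy: 7, 10

2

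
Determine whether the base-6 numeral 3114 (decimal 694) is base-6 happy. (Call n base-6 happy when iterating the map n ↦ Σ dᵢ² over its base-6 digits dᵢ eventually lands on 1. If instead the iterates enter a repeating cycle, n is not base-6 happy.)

not base-6 happy

694 = (3,1,1,4)_6 → 3² + 1² + 1² + 4² = 9 + 1 + 1 + 16 = 27
27 = (4,3)_6 → 4² + 3² = 16 + 9 = 25
25 = (4,1)_6 → 4² + 1² = 16 + 1 = 17
17 = (2,5)_6 → 2² + 5² = 4 + 25 = 29
29 = (4,5)_6 → 4² + 5² = 16 + 25 = 41
41 = (1,0,5)_6 → 1² + 0² + 5² = 1 + 0 + 25 = 26
26 = (4,2)_6 → 4² + 2² = 16 + 4 = 20
20 = (3,2)_6 → 3² + 2² = 9 + 4 = 13
13 = (2,1)_6 → 2² + 1² = 4 + 1 = 5
5 = (5)_6 → 5² = 25  — 25 already seen; the sequence cycles without reaching 1.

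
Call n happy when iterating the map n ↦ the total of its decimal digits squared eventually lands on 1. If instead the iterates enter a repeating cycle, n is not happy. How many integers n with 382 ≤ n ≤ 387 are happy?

382: 382 → 77 → 98 → 145 → 42 → 20 → 4 → 16 → 37 → 58 → 89 → 145  (repeats 145)
383: 383 → 82 → 68 → 100 → 1  (reaches 1)
384: 384 → 89 → 145 → 42 → 20 → 4 → 16 → 37 → 58 → 89  (repeats 89)
385: 385 → 98 → 145 → 42 → 20 → 4 → 16 → 37 → 58 → 89 → 145  (repeats 145)
386: 386 → 109 → 82 → 68 → 100 → 1  (reaches 1)
387: 387 → 122 → 9 → 81 → 65 → 61 → 37 → 58 → 89 → 145 → 42 → 20 → 4 → 16 → 37  (repeats 37)
happy: 383, 386

2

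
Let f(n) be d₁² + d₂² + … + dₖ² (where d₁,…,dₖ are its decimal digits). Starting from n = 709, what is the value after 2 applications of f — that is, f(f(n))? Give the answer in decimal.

10

709 → 7² + 0² + 9² = 130
130 → 1² + 3² + 0² = 10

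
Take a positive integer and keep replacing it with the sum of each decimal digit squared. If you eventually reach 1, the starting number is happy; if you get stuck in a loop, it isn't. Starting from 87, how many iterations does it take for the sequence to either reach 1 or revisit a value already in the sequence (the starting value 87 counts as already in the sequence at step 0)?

87 → 8² + 7² = 64 + 49 = 113
113 → 1² + 1² + 3² = 1 + 1 + 9 = 11
11 → 1² + 1² = 1 + 1 = 2
2 → 2² = 4
4 → 4² = 16
16 → 1² + 6² = 1 + 36 = 37
37 → 3² + 7² = 9 + 49 = 58
58 → 5² + 8² = 25 + 64 = 89
89 → 8² + 9² = 64 + 81 = 145
145 → 1² + 4² + 5² = 1 + 16 + 25 = 42
42 → 4² + 2² = 16 + 4 = 20
20 → 2² + 0² = 4 + 0 = 4  — 4 repeats.
That took 12 steps.

12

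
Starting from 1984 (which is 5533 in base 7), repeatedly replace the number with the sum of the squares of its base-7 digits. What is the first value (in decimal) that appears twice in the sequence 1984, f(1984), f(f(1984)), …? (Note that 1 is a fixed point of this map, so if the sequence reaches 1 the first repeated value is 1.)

2

1984 = (5,5,3,3)_7 → 5² + 5² + 3² + 3² = 25 + 25 + 9 + 9 = 68
68 = (1,2,5)_7 → 1² + 2² + 5² = 1 + 4 + 25 = 30
30 = (4,2)_7 → 4² + 2² = 16 + 4 = 20
20 = (2,6)_7 → 2² + 6² = 4 + 36 = 40
40 = (5,5)_7 → 5² + 5² = 25 + 25 = 50
50 = (1,0,1)_7 → 1² + 0² + 1² = 1 + 0 + 1 = 2
2 = (2)_7 → 2² = 4
4 = (4)_7 → 4² = 16
16 = (2,2)_7 → 2² + 2² = 4 + 4 = 8
8 = (1,1)_7 → 1² + 1² = 1 + 1 = 2  — 2 already appeared earlier.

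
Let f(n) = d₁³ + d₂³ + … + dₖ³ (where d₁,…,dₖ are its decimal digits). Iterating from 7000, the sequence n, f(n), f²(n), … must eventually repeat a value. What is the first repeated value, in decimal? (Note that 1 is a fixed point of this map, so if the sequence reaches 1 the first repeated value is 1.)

7000 → 343
343 → 118
118 → 514
514 → 190
190 → 730
730 → 370
370 → 370  — 370 already appeared earlier.

370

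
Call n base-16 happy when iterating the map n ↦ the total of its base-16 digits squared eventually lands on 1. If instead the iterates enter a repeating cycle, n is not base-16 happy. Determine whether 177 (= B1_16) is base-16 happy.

base-16 happy

177 = (11,1)_16 → 11² + 1² = 122
122 = (7,10)_16 → 7² + 10² = 149
149 = (9,5)_16 → 9² + 5² = 106
106 = (6,10)_16 → 6² + 10² = 136
136 = (8,8)_16 → 8² + 8² = 128
128 = (8,0)_16 → 8² + 0² = 64
64 = (4,0)_16 → 4² + 0² = 16
16 = (1,0)_16 → 1² + 0² = 1  — reached 1.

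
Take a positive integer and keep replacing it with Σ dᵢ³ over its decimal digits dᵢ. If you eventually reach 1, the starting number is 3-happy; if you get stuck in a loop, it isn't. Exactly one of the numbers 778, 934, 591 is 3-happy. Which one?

778

778: 778 → 1198 → 1243 → 100 → 1  — reaches 1 (3-happy)
934: 934 → 820 → 520 → 133 → 55 → 250 → 133  — repeats 133 (not 3-happy)
591: 591 → 855 → 762 → 567 → 684 → 792 → 1080 → 513 → 153 → 153  — repeats 153 (not 3-happy)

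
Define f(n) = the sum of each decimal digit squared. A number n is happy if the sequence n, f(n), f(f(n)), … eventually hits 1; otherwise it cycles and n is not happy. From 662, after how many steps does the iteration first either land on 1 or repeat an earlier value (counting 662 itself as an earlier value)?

11

662 → 6² + 6² + 2² = 36 + 36 + 4 = 76
76 → 7² + 6² = 49 + 36 = 85
85 → 8² + 5² = 64 + 25 = 89
89 → 8² + 9² = 64 + 81 = 145
145 → 1² + 4² + 5² = 1 + 16 + 25 = 42
42 → 4² + 2² = 16 + 4 = 20
20 → 2² + 0² = 4 + 0 = 4
4 → 4² = 16
16 → 1² + 6² = 1 + 36 = 37
37 → 3² + 7² = 9 + 49 = 58
58 → 5² + 8² = 25 + 64 = 89  — 89 repeats.
That took 11 steps.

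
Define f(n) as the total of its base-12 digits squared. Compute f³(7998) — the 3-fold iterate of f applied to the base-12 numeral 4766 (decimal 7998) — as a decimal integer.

7998 = (4,7,6,6)_12 → 4² + 7² + 6² + 6² = 137
137 = (11,5)_12 → 11² + 5² = 146
146 = (1,0,2)_12 → 1² + 0² + 2² = 5

5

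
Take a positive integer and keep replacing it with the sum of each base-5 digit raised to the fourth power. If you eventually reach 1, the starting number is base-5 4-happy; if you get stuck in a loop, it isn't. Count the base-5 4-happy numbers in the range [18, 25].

1

18: 18 → 162 → 34 → 258 → 98 → 418 → 244 → 594 → 674 → 514 → 528 → 338 → 194 → 354 → 528  (repeats 528)
19: 19 → 337 → 129 → 257 → 33 → 83 → 163 → 99 → 593 → 499 → 849 → 595 → 593  (repeats 593)
20: 20 → 256 → 18 → 162 → 34 → 258 → 98 → 418 → 244 → 594 → 674 → 514 → 528 → 338 → 194 → 354 → 528  (repeats 528)
21: 21 → 257 → 33 → 83 → 163 → 99 → 593 → 499 → 849 → 595 → 593  (repeats 593)
22: 22 → 272 → 288 → 114 → 528 → 338 → 194 → 354 → 528  (repeats 528)
23: 23 → 337 → 129 → 257 → 33 → 83 → 163 → 99 → 593 → 499 → 849 → 595 → 593  (repeats 593)
24: 24 → 512 → 288 → 114 → 528 → 338 → 194 → 354 → 528  (repeats 528)
25: 25 → 1  (reaches 1)
base-5 4-happy: 25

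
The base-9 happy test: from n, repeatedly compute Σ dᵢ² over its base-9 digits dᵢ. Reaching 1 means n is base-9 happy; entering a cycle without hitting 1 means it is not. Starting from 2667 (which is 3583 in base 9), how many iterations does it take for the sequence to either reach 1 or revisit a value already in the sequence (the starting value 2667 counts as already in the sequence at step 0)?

8

2667 = (3,5,8,3)_9 → 3² + 5² + 8² + 3² = 107
107 = (1,2,8)_9 → 1² + 2² + 8² = 69
69 = (7,6)_9 → 7² + 6² = 85
85 = (1,0,4)_9 → 1² + 0² + 4² = 17
17 = (1,8)_9 → 1² + 8² = 65
65 = (7,2)_9 → 7² + 2² = 53
53 = (5,8)_9 → 5² + 8² = 89
89 = (1,0,8)_9 → 1² + 0² + 8² = 65  — 65 repeats.
That took 8 steps.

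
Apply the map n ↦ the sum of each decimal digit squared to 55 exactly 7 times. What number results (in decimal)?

55 → 5² + 5² = 25 + 25 = 50
50 → 5² + 0² = 25 + 0 = 25
25 → 2² + 5² = 4 + 25 = 29
29 → 2² + 9² = 4 + 81 = 85
85 → 8² + 5² = 64 + 25 = 89
89 → 8² + 9² = 64 + 81 = 145
145 → 1² + 4² + 5² = 1 + 16 + 25 = 42

42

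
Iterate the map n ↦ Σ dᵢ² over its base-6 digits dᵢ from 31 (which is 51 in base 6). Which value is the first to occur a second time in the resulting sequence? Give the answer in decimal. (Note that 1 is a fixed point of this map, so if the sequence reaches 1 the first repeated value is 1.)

31 = (5,1)_6 → 26
26 = (4,2)_6 → 20
20 = (3,2)_6 → 13
13 = (2,1)_6 → 5
5 = (5)_6 → 25
25 = (4,1)_6 → 17
17 = (2,5)_6 → 29
29 = (4,5)_6 → 41
41 = (1,0,5)_6 → 26  — 26 already appeared earlier.

26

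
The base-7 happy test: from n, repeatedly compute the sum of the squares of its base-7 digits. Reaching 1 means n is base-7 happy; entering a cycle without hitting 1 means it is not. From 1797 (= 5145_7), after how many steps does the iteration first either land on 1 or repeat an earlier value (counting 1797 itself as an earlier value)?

6

1797 = (5,1,4,5)_7 → 5² + 1² + 4² + 5² = 25 + 1 + 16 + 25 = 67
67 = (1,2,4)_7 → 1² + 2² + 4² = 1 + 4 + 16 = 21
21 = (3,0)_7 → 3² + 0² = 9 + 0 = 9
9 = (1,2)_7 → 1² + 2² = 1 + 4 = 5
5 = (5)_7 → 5² = 25
25 = (3,4)_7 → 3² + 4² = 9 + 16 = 25  — 25 repeats.
That took 6 steps.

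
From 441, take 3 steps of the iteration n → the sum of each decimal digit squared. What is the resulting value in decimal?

441 → 33
33 → 18
18 → 65

65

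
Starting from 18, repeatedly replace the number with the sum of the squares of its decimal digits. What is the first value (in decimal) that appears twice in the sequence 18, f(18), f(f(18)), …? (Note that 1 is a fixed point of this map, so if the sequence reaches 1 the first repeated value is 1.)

37

18 → 65
65 → 61
61 → 37
37 → 58
58 → 89
89 → 145
145 → 42
42 → 20
20 → 4
4 → 16
16 → 37  — 37 already appeared earlier.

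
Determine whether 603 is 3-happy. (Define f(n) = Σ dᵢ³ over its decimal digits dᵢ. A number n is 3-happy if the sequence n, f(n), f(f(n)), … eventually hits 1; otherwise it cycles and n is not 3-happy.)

not 3-happy

603 → 6³ + 0³ + 3³ = 243
243 → 2³ + 4³ + 3³ = 99
99 → 9³ + 9³ = 1458
1458 → 1³ + 4³ + 5³ + 8³ = 702
702 → 7³ + 0³ + 2³ = 351
351 → 3³ + 5³ + 1³ = 153
153 → 1³ + 5³ + 3³ = 153  — 153 already seen; the sequence cycles without reaching 1.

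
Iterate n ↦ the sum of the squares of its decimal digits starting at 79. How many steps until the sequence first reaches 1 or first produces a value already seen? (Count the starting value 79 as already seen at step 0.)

3

79 → 130
130 → 10
10 → 1  — reached 1.
That took 3 steps.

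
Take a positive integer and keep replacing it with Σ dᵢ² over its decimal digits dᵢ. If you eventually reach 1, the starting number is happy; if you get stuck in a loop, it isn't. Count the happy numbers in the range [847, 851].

847: 847 → 129 → 86 → 100 → 1  (reaches 1)
848: 848 → 144 → 33 → 18 → 65 → 61 → 37 → 58 → 89 → 145 → 42 → 20 → 4 → 16 → 37  (repeats 37)
849: 849 → 161 → 38 → 73 → 58 → 89 → 145 → 42 → 20 → 4 → 16 → 37 → 58  (repeats 58)
850: 850 → 89 → 145 → 42 → 20 → 4 → 16 → 37 → 58 → 89  (repeats 89)
851: 851 → 90 → 81 → 65 → 61 → 37 → 58 → 89 → 145 → 42 → 20 → 4 → 16 → 37  (repeats 37)
happy: 847

1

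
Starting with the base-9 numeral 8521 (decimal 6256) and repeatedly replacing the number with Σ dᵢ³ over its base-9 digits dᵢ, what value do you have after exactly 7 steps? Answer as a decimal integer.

6256 = (8,5,2,1)_9 → 8³ + 5³ + 2³ + 1³ = 512 + 125 + 8 + 1 = 646
646 = (7,8,7)_9 → 7³ + 8³ + 7³ = 343 + 512 + 343 = 1198
1198 = (1,5,7,1)_9 → 1³ + 5³ + 7³ + 1³ = 1 + 125 + 343 + 1 = 470
470 = (5,7,2)_9 → 5³ + 7³ + 2³ = 125 + 343 + 8 = 476
476 = (5,7,8)_9 → 5³ + 7³ + 8³ = 125 + 343 + 512 = 980
980 = (1,3,0,8)_9 → 1³ + 3³ + 0³ + 8³ = 1 + 27 + 0 + 512 = 540
540 = (6,6,0)_9 → 6³ + 6³ + 0³ = 216 + 216 + 0 = 432

432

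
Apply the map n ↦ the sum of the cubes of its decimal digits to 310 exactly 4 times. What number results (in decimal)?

310 → 3³ + 1³ + 0³ = 28
28 → 2³ + 8³ = 520
520 → 5³ + 2³ + 0³ = 133
133 → 1³ + 3³ + 3³ = 55

55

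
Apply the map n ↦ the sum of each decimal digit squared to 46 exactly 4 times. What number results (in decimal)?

46 → 4² + 6² = 52
52 → 5² + 2² = 29
29 → 2² + 9² = 85
85 → 8² + 5² = 89

89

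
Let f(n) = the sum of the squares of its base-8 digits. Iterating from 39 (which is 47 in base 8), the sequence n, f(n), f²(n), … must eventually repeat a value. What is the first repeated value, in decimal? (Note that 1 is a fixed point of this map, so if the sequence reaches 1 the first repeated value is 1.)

4

39 = (4,7)_8 → 4² + 7² = 16 + 49 = 65
65 = (1,0,1)_8 → 1² + 0² + 1² = 1 + 0 + 1 = 2
2 = (2)_8 → 2² = 4
4 = (4)_8 → 4² = 16
16 = (2,0)_8 → 2² + 0² = 4 + 0 = 4  — 4 already appeared earlier.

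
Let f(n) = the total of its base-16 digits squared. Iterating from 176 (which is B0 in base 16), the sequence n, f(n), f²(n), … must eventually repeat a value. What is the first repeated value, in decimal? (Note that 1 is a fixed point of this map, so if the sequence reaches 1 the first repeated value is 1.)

1

176 = (11,0)_16 → 11² + 0² = 121 + 0 = 121
121 = (7,9)_16 → 7² + 9² = 49 + 81 = 130
130 = (8,2)_16 → 8² + 2² = 64 + 4 = 68
68 = (4,4)_16 → 4² + 4² = 16 + 16 = 32
32 = (2,0)_16 → 2² + 0² = 4 + 0 = 4
4 = (4)_16 → 4² = 16
16 = (1,0)_16 → 1² + 0² = 1 + 0 = 1  — reached the fixed point 1.
1 → 1, so 1 is the first repeated value.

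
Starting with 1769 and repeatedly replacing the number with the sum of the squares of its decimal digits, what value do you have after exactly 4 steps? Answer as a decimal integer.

1769 → 1² + 7² + 6² + 9² = 167
167 → 1² + 6² + 7² = 86
86 → 8² + 6² = 100
100 → 1² + 0² + 0² = 1

1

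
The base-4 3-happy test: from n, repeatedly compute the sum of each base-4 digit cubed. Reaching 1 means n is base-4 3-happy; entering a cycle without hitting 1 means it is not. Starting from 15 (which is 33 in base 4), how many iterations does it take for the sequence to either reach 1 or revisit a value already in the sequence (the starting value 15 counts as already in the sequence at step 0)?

4

15 = (3,3)_4 → 3³ + 3³ = 27 + 27 = 54
54 = (3,1,2)_4 → 3³ + 1³ + 2³ = 27 + 1 + 8 = 36
36 = (2,1,0)_4 → 2³ + 1³ + 0³ = 8 + 1 + 0 = 9
9 = (2,1)_4 → 2³ + 1³ = 8 + 1 = 9  — 9 repeats.
That took 4 steps.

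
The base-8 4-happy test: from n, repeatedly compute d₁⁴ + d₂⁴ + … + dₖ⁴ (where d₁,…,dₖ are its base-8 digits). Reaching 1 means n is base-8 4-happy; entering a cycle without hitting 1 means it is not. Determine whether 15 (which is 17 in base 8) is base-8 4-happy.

not base-8 4-happy

15 = (1,7)_8 → 2402
2402 = (4,5,4,2)_8 → 1153
1153 = (2,2,0,1)_8 → 33
33 = (4,1)_8 → 257
257 = (4,0,1)_8 → 257  — 257 already seen; the sequence cycles without reaching 1.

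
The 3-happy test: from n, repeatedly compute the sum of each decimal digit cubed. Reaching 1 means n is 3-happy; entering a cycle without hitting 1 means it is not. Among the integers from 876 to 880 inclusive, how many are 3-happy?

1

876: 876 → 1071 → 345 → 216 → 225 → 141 → 66 → 432 → 99 → 1458 → 702 → 351 → 153 → 153  (repeats 153)
877: 877 → 1198 → 1243 → 100 → 1  (reaches 1)
878: 878 → 1367 → 587 → 980 → 1241 → 74 → 407 → 407  (repeats 407)
879: 879 → 1584 → 702 → 351 → 153 → 153  (repeats 153)
880: 880 → 1024 → 73 → 370 → 370  (repeats 370)
3-happy: 877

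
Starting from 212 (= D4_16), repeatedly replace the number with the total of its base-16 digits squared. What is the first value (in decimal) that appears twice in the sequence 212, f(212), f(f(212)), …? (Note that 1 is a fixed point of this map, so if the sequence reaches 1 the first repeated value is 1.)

212 = (13,4)_16 → 13² + 4² = 169 + 16 = 185
185 = (11,9)_16 → 11² + 9² = 121 + 81 = 202
202 = (12,10)_16 → 12² + 10² = 144 + 100 = 244
244 = (15,4)_16 → 15² + 4² = 225 + 16 = 241
241 = (15,1)_16 → 15² + 1² = 225 + 1 = 226
226 = (14,2)_16 → 14² + 2² = 196 + 4 = 200
200 = (12,8)_16 → 12² + 8² = 144 + 64 = 208
208 = (13,0)_16 → 13² + 0² = 169 + 0 = 169
169 = (10,9)_16 → 10² + 9² = 100 + 81 = 181
181 = (11,5)_16 → 11² + 5² = 121 + 25 = 146
146 = (9,2)_16 → 9² + 2² = 81 + 4 = 85
85 = (5,5)_16 → 5² + 5² = 25 + 25 = 50
50 = (3,2)_16 → 3² + 2² = 9 + 4 = 13
13 = (13)_16 → 13² = 169  — 169 already appeared earlier.

169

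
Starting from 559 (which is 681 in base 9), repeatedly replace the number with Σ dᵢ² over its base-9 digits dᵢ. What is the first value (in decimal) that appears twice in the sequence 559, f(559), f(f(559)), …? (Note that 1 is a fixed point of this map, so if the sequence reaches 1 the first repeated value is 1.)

1

559 = (6,8,1)_9 → 6² + 8² + 1² = 101
101 = (1,2,2)_9 → 1² + 2² + 2² = 9
9 = (1,0)_9 → 1² + 0² = 1  — reached the fixed point 1.
1 → 1, so 1 is the first repeated value.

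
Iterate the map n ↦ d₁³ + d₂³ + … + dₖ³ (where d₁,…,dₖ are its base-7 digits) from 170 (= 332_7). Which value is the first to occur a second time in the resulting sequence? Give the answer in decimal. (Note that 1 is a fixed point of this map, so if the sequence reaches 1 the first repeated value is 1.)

170 = (3,3,2)_7 → 3³ + 3³ + 2³ = 62
62 = (1,1,6)_7 → 1³ + 1³ + 6³ = 218
218 = (4,3,1)_7 → 4³ + 3³ + 1³ = 92
92 = (1,6,1)_7 → 1³ + 6³ + 1³ = 218  — 218 already appeared earlier.

218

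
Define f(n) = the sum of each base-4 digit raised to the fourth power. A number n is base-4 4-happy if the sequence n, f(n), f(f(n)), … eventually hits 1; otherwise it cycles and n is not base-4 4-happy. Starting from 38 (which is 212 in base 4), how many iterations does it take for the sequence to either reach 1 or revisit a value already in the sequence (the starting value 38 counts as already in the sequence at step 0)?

5

38 = (2,1,2)_4 → 33
33 = (2,0,1)_4 → 17
17 = (1,0,1)_4 → 2
2 = (2)_4 → 16
16 = (1,0,0)_4 → 1  — reached 1.
That took 5 steps.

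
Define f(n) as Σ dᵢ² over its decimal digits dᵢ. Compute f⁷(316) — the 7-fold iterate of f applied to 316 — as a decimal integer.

316 → 3² + 1² + 6² = 9 + 1 + 36 = 46
46 → 4² + 6² = 16 + 36 = 52
52 → 5² + 2² = 25 + 4 = 29
29 → 2² + 9² = 4 + 81 = 85
85 → 8² + 5² = 64 + 25 = 89
89 → 8² + 9² = 64 + 81 = 145
145 → 1² + 4² + 5² = 1 + 16 + 25 = 42

42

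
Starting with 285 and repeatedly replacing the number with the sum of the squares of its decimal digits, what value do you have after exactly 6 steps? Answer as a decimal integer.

37

285 → 2² + 8² + 5² = 4 + 64 + 25 = 93
93 → 9² + 3² = 81 + 9 = 90
90 → 9² + 0² = 81 + 0 = 81
81 → 8² + 1² = 64 + 1 = 65
65 → 6² + 5² = 36 + 25 = 61
61 → 6² + 1² = 36 + 1 = 37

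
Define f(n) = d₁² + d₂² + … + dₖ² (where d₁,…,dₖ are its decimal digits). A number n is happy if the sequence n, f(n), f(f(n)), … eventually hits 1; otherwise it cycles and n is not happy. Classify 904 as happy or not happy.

904 → 97
97 → 130
130 → 10
10 → 1  — reached 1.

happy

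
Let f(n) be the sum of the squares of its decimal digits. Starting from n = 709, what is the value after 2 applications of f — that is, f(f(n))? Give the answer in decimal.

10

709 → 7² + 0² + 9² = 49 + 0 + 81 = 130
130 → 1² + 3² + 0² = 1 + 9 + 0 = 10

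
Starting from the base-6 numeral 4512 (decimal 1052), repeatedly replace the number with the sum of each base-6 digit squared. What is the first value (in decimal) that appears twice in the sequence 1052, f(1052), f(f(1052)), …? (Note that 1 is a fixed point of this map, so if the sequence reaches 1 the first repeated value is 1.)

1052 = (4,5,1,2)_6 → 4² + 5² + 1² + 2² = 46
46 = (1,1,4)_6 → 1² + 1² + 4² = 18
18 = (3,0)_6 → 3² + 0² = 9
9 = (1,3)_6 → 1² + 3² = 10
10 = (1,4)_6 → 1² + 4² = 17
17 = (2,5)_6 → 2² + 5² = 29
29 = (4,5)_6 → 4² + 5² = 41
41 = (1,0,5)_6 → 1² + 0² + 5² = 26
26 = (4,2)_6 → 4² + 2² = 20
20 = (3,2)_6 → 3² + 2² = 13
13 = (2,1)_6 → 2² + 1² = 5
5 = (5)_6 → 5² = 25
25 = (4,1)_6 → 4² + 1² = 17  — 17 already appeared earlier.

17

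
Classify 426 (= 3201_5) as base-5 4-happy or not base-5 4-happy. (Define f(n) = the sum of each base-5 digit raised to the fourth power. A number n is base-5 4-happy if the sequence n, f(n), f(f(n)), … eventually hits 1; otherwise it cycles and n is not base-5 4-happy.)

not base-5 4-happy

426 = (3,2,0,1)_5 → 3⁴ + 2⁴ + 0⁴ + 1⁴ = 81 + 16 + 0 + 1 = 98
98 = (3,4,3)_5 → 3⁴ + 4⁴ + 3⁴ = 81 + 256 + 81 = 418
418 = (3,1,3,3)_5 → 3⁴ + 1⁴ + 3⁴ + 3⁴ = 81 + 1 + 81 + 81 = 244
244 = (1,4,3,4)_5 → 1⁴ + 4⁴ + 3⁴ + 4⁴ = 1 + 256 + 81 + 256 = 594
594 = (4,3,3,4)_5 → 4⁴ + 3⁴ + 3⁴ + 4⁴ = 256 + 81 + 81 + 256 = 674
674 = (1,0,1,4,4)_5 → 1⁴ + 0⁴ + 1⁴ + 4⁴ + 4⁴ = 1 + 0 + 1 + 256 + 256 = 514
514 = (4,0,2,4)_5 → 4⁴ + 0⁴ + 2⁴ + 4⁴ = 256 + 0 + 16 + 256 = 528
528 = (4,1,0,3)_5 → 4⁴ + 1⁴ + 0⁴ + 3⁴ = 256 + 1 + 0 + 81 = 338
338 = (2,3,2,3)_5 → 2⁴ + 3⁴ + 2⁴ + 3⁴ = 16 + 81 + 16 + 81 = 194
194 = (1,2,3,4)_5 → 1⁴ + 2⁴ + 3⁴ + 4⁴ = 1 + 16 + 81 + 256 = 354
354 = (2,4,0,4)_5 → 2⁴ + 4⁴ + 0⁴ + 4⁴ = 16 + 256 + 0 + 256 = 528  — 528 already seen; the sequence cycles without reaching 1.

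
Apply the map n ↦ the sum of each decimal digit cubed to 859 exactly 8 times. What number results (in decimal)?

859 → 8³ + 5³ + 9³ = 1366
1366 → 1³ + 3³ + 6³ + 6³ = 460
460 → 4³ + 6³ + 0³ = 280
280 → 2³ + 8³ + 0³ = 520
520 → 5³ + 2³ + 0³ = 133
133 → 1³ + 3³ + 3³ = 55
55 → 5³ + 5³ = 250
250 → 2³ + 5³ + 0³ = 133

133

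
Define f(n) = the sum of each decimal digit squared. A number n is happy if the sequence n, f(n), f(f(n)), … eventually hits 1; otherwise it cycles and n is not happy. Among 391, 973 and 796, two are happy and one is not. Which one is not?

391: 391 → 91 → 82 → 68 → 100 → 1  — reaches 1 (happy)
973: 973 → 139 → 91 → 82 → 68 → 100 → 1  — reaches 1 (happy)
796: 796 → 166 → 73 → 58 → 89 → 145 → 42 → 20 → 4 → 16 → 37 → 58  — repeats 58 (not happy)

796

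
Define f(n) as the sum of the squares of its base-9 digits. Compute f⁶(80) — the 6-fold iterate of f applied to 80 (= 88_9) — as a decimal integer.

50

80 = (8,8)_9 → 8² + 8² = 128
128 = (1,5,2)_9 → 1² + 5² + 2² = 30
30 = (3,3)_9 → 3² + 3² = 18
18 = (2,0)_9 → 2² + 0² = 4
4 = (4)_9 → 4² = 16
16 = (1,7)_9 → 1² + 7² = 50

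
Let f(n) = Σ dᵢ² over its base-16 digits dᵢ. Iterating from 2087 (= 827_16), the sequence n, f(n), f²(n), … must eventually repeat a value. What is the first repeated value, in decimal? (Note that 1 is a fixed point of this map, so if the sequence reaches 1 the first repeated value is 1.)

2087 = (8,2,7)_16 → 8² + 2² + 7² = 117
117 = (7,5)_16 → 7² + 5² = 74
74 = (4,10)_16 → 4² + 10² = 116
116 = (7,4)_16 → 7² + 4² = 65
65 = (4,1)_16 → 4² + 1² = 17
17 = (1,1)_16 → 1² + 1² = 2
2 = (2)_16 → 2² = 4
4 = (4)_16 → 4² = 16
16 = (1,0)_16 → 1² + 0² = 1  — reached the fixed point 1.
1 → 1, so 1 is the first repeated value.

1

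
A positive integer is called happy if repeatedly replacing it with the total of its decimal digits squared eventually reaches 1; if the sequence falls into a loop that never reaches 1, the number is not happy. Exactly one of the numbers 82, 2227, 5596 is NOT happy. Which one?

82: 82 → 68 → 100 → 1  — reaches 1 (happy)
2227: 2227 → 61 → 37 → 58 → 89 → 145 → 42 → 20 → 4 → 16 → 37  — repeats 37 (not happy)
5596: 5596 → 167 → 86 → 100 → 1  — reaches 1 (happy)

2227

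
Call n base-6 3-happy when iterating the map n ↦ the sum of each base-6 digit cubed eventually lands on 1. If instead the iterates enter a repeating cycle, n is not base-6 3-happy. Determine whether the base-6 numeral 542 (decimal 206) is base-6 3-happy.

206 = (5,4,2)_6 → 197
197 = (5,2,5)_6 → 258
258 = (1,1,1,0)_6 → 3
3 = (3)_6 → 27
27 = (4,3)_6 → 91
91 = (2,3,1)_6 → 36
36 = (1,0,0)_6 → 1  — reached 1.

base-6 3-happy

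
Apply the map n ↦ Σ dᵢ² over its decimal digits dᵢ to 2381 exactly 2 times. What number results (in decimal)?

2381 → 2² + 3² + 8² + 1² = 78
78 → 7² + 8² = 113

113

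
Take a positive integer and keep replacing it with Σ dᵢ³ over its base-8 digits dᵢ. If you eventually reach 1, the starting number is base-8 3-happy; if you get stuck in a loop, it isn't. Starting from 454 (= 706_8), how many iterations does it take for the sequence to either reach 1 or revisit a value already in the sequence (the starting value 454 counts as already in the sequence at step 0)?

454 = (7,0,6)_8 → 559
559 = (1,0,5,7)_8 → 469
469 = (7,2,5)_8 → 476
476 = (7,3,4)_8 → 434
434 = (6,6,2)_8 → 440
440 = (6,7,0)_8 → 559  — 559 repeats.
That took 6 steps.

6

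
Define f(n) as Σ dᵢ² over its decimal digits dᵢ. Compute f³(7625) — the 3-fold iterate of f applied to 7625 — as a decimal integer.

65

7625 → 7² + 6² + 2² + 5² = 49 + 36 + 4 + 25 = 114
114 → 1² + 1² + 4² = 1 + 1 + 16 = 18
18 → 1² + 8² = 1 + 64 = 65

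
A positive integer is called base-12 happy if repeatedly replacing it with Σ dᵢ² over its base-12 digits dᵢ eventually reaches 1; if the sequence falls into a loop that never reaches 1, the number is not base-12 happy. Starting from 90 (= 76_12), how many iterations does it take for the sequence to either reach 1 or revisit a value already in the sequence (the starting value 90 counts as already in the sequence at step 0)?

5

90 = (7,6)_12 → 7² + 6² = 49 + 36 = 85
85 = (7,1)_12 → 7² + 1² = 49 + 1 = 50
50 = (4,2)_12 → 4² + 2² = 16 + 4 = 20
20 = (1,8)_12 → 1² + 8² = 1 + 64 = 65
65 = (5,5)_12 → 5² + 5² = 25 + 25 = 50  — 50 repeats.
That took 5 steps.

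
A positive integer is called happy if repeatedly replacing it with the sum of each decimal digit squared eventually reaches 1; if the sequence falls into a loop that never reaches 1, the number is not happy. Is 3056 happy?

3056 → 3² + 0² + 5² + 6² = 70
70 → 7² + 0² = 49
49 → 4² + 9² = 97
97 → 9² + 7² = 130
130 → 1² + 3² + 0² = 10
10 → 1² + 0² = 1  — reached 1.

happy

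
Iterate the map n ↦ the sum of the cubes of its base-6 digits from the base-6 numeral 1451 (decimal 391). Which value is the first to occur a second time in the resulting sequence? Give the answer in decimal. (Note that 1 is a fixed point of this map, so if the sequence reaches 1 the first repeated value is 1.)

251

391 = (1,4,5,1)_6 → 1³ + 4³ + 5³ + 1³ = 191
191 = (5,1,5)_6 → 5³ + 1³ + 5³ = 251
251 = (1,0,5,5)_6 → 1³ + 0³ + 5³ + 5³ = 251  — 251 already appeared earlier.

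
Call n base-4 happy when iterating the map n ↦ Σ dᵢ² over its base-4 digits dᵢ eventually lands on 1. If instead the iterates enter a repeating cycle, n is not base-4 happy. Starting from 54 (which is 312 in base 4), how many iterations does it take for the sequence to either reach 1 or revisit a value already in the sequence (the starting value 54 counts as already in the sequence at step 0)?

54 = (3,1,2)_4 → 14
14 = (3,2)_4 → 13
13 = (3,1)_4 → 10
10 = (2,2)_4 → 8
8 = (2,0)_4 → 4
4 = (1,0)_4 → 1  — reached 1.
That took 6 steps.

6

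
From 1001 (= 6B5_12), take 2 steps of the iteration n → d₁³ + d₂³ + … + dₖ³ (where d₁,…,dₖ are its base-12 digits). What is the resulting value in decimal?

1001 = (6,11,5)_12 → 6³ + 11³ + 5³ = 216 + 1331 + 125 = 1672
1672 = (11,7,4)_12 → 11³ + 7³ + 4³ = 1331 + 343 + 64 = 1738

1738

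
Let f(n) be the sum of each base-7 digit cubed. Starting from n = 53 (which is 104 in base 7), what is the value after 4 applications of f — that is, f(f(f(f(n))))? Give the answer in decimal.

53 = (1,0,4)_7 → 1³ + 0³ + 4³ = 65
65 = (1,2,2)_7 → 1³ + 2³ + 2³ = 17
17 = (2,3)_7 → 2³ + 3³ = 35
35 = (5,0)_7 → 5³ + 0³ = 125

125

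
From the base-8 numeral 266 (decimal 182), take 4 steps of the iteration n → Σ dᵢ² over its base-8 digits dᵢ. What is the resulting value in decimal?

182 = (2,6,6)_8 → 2² + 6² + 6² = 76
76 = (1,1,4)_8 → 1² + 1² + 4² = 18
18 = (2,2)_8 → 2² + 2² = 8
8 = (1,0)_8 → 1² + 0² = 1

1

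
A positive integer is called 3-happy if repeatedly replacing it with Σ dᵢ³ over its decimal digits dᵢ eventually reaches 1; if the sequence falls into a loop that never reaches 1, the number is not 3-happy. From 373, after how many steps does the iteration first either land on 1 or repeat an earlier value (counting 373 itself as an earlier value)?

373 → 3³ + 7³ + 3³ = 27 + 343 + 27 = 397
397 → 3³ + 9³ + 7³ = 27 + 729 + 343 = 1099
1099 → 1³ + 0³ + 9³ + 9³ = 1 + 0 + 729 + 729 = 1459
1459 → 1³ + 4³ + 5³ + 9³ = 1 + 64 + 125 + 729 = 919
919 → 9³ + 1³ + 9³ = 729 + 1 + 729 = 1459  — 1459 repeats.
That took 5 steps.

5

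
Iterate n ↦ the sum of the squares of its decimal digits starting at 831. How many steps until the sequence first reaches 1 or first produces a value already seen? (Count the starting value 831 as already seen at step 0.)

12

831 → 8² + 3² + 1² = 74
74 → 7² + 4² = 65
65 → 6² + 5² = 61
61 → 6² + 1² = 37
37 → 3² + 7² = 58
58 → 5² + 8² = 89
89 → 8² + 9² = 145
145 → 1² + 4² + 5² = 42
42 → 4² + 2² = 20
20 → 2² + 0² = 4
4 → 4² = 16
16 → 1² + 6² = 37  — 37 repeats.
That took 12 steps.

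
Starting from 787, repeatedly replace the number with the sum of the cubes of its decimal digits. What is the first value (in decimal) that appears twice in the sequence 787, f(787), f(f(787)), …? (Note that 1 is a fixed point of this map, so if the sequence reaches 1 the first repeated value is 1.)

787 → 7³ + 8³ + 7³ = 1198
1198 → 1³ + 1³ + 9³ + 8³ = 1243
1243 → 1³ + 2³ + 4³ + 3³ = 100
100 → 1³ + 0³ + 0³ = 1  — reached the fixed point 1.
1 → 1, so 1 is the first repeated value.

1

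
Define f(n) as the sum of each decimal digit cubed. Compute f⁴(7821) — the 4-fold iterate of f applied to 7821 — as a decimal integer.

513

7821 → 864
864 → 792
792 → 1080
1080 → 513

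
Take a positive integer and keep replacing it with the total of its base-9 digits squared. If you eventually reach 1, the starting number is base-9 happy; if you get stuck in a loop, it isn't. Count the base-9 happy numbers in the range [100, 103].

1

100: 100 → 6 → 36 → 16 → 50 → 50  — not base-9 happy
101: 101 → 9 → 1  — base-9 happy
102: 102 → 14 → 26 → 68 → 74 → 68  — not base-9 happy
103: 103 → 21 → 13 → 17 → 65 → 53 → 89 → 65  — not base-9 happy
base-9 happy: 101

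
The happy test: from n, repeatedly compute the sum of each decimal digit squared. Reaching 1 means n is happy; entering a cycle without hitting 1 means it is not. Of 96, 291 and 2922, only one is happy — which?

291

96: 96 → 117 → 51 → 26 → 40 → 16 → 37 → 58 → 89 → 145 → 42 → 20 → 4 → 16  — repeats 16 (not happy)
291: 291 → 86 → 100 → 1  — reaches 1 (happy)
2922: 2922 → 93 → 90 → 81 → 65 → 61 → 37 → 58 → 89 → 145 → 42 → 20 → 4 → 16 → 37  — repeats 37 (not happy)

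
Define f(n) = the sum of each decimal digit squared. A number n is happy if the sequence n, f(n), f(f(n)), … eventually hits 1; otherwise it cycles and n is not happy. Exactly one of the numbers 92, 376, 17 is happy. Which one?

376

92: 92 → 85 → 89 → 145 → 42 → 20 → 4 → 16 → 37 → 58 → 89  — repeats 89 (not happy)
376: 376 → 94 → 97 → 130 → 10 → 1  — reaches 1 (happy)
17: 17 → 50 → 25 → 29 → 85 → 89 → 145 → 42 → 20 → 4 → 16 → 37 → 58 → 89  — repeats 89 (not happy)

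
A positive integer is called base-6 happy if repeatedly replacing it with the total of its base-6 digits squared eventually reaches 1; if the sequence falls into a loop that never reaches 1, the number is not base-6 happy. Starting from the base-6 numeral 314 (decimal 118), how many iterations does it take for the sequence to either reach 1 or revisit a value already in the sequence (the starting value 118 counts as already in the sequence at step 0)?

9

118 = (3,1,4)_6 → 3² + 1² + 4² = 9 + 1 + 16 = 26
26 = (4,2)_6 → 4² + 2² = 16 + 4 = 20
20 = (3,2)_6 → 3² + 2² = 9 + 4 = 13
13 = (2,1)_6 → 2² + 1² = 4 + 1 = 5
5 = (5)_6 → 5² = 25
25 = (4,1)_6 → 4² + 1² = 16 + 1 = 17
17 = (2,5)_6 → 2² + 5² = 4 + 25 = 29
29 = (4,5)_6 → 4² + 5² = 16 + 25 = 41
41 = (1,0,5)_6 → 1² + 0² + 5² = 1 + 0 + 25 = 26  — 26 repeats.
That took 9 steps.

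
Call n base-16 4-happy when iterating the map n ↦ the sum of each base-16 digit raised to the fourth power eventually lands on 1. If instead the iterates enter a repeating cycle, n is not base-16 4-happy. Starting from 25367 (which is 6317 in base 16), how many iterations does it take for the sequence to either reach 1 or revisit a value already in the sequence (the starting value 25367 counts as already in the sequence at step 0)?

12

25367 = (6,3,1,7)_16 → 3779
3779 = (14,12,3)_16 → 59233
59233 = (14,7,6,1)_16 → 42114
42114 = (10,4,8,2)_16 → 14368
14368 = (3,8,2,0)_16 → 4193
4193 = (1,0,6,1)_16 → 1298
1298 = (5,1,2)_16 → 642
642 = (2,8,2)_16 → 4128
4128 = (1,0,2,0)_16 → 17
17 = (1,1)_16 → 2
2 = (2)_16 → 16
16 = (1,0)_16 → 1  — reached 1.
That took 12 steps.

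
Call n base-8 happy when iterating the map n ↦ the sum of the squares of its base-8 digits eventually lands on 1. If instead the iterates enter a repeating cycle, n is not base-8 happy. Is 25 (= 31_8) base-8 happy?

not base-8 happy

25 = (3,1)_8 → 10
10 = (1,2)_8 → 5
5 = (5)_8 → 25  — 25 already seen; the sequence cycles without reaching 1.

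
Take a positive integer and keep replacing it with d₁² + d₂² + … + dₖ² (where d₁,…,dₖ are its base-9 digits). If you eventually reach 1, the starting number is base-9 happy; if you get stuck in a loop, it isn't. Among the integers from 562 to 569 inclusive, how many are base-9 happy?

562: 562 → 116 → 74 → 68 → 74  (repeats 74)
563: 563 → 125 → 81 → 1  (reaches 1)
564: 564 → 136 → 38 → 20 → 8 → 64 → 50 → 50  (repeats 50)
565: 565 → 149 → 75 → 73 → 65 → 53 → 89 → 65  (repeats 65)
566: 566 → 164 → 8 → 64 → 50 → 50  (repeats 50)
567: 567 → 49 → 41 → 41  (repeats 41)
568: 568 → 50 → 50  (repeats 50)
569: 569 → 53 → 89 → 65 → 53  (repeats 53)
base-9 happy: 563

1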